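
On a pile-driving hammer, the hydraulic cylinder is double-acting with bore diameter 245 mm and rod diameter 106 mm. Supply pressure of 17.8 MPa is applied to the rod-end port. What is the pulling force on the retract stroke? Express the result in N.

Rod-side annular area A_ann = π/4 × (245² − 106²) = 38320 mm^2
On retraction the pressure acts on the annular area (bore minus rod).
F = P × A_ann

F ≈ 6.82e5 N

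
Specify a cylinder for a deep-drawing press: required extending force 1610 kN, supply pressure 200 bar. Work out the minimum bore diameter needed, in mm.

D ≈ 320 mm

Extension force acts on the full piston face: F = P × (π/4)D².
D = √(4F / (πP)) = √(4 × 1610 kN / (π × 200 bar))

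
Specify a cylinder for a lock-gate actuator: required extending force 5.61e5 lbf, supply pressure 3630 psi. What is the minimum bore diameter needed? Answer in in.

D ≈ 14.0 in

Extension force acts on the full piston face: F = P × (π/4)D².
D = √(4F / (πP)) = √(4 × 5.61e5 lbf / (π × 3630 psi))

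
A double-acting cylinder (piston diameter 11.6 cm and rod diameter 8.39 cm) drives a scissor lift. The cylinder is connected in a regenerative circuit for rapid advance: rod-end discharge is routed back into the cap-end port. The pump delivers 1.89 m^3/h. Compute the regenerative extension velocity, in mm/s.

v ≈ 95.0 mm/s

In regeneration the rod-end outflow joins the pump flow into the cap end, so the net volume the pump must supply per unit advance equals the rod cross-section area.
Rod cross-section A_rod = π/4 × (8.39 cm)² = 55.29 cm^2
v = Q_pump / A_rod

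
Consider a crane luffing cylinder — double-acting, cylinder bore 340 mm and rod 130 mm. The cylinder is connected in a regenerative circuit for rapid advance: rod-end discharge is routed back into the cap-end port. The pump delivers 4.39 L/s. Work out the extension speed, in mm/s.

v ≈ 331 mm/s

In regeneration the rod-end outflow joins the pump flow into the cap end, so the net volume the pump must supply per unit advance equals the rod cross-section area.
Rod cross-section A_rod = π/4 × (130 mm)² = 13270 mm^2
v = Q_pump / A_rod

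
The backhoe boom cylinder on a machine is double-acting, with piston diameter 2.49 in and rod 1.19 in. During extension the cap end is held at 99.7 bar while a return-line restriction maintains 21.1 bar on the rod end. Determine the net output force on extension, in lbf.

Cap-side area A_cap = π/4 × (2.49 in)² = 4.870 in^2
Rod-side annular area A_ann = π/4 × (2.49² − 1.19²) = 3.757 in^2
Net thrust = P_cap·A_cap − P_rod·A_ann = 7041 lbf − 1150 lbf

F ≈ 5890 lbf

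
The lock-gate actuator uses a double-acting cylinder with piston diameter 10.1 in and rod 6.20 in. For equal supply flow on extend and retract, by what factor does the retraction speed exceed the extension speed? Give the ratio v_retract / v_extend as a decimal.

Cap-side area A_cap = π/4 × (10.1 in)² = 80.12 in^2
Rod-side annular area A_ann = π/4 × (10.1² − 6.20²) = 49.93 in^2
For equal Q, v ∝ 1/A, so v_ret/v_ext = A_cap/A_ann.

v_ret/v_ext ≈ 1.60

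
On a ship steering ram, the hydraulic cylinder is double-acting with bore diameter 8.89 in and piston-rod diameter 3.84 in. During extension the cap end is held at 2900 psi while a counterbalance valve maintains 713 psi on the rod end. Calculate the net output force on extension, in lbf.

F ≈ 1.44e5 lbf

Cap-side area A_cap = π/4 × (8.89 in)² = 62.07 in^2
Rod-side annular area A_ann = π/4 × (8.89² − 3.84²) = 50.49 in^2
Net thrust = P_cap·A_cap − P_rod·A_ann = 1.800e5 lbf − 36000 lbf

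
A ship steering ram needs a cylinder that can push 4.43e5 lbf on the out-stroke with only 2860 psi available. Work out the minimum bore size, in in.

Extension force acts on the full piston face: F = P × (π/4)D².
D = √(4F / (πP)) = √(4 × 4.43e5 lbf / (π × 2860 psi))

D ≈ 14.0 in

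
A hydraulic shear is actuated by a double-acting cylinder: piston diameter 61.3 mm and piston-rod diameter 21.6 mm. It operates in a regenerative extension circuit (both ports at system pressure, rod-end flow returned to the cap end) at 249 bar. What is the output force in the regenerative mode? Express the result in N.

With equal pressure on both faces, forces on the annular region cancel; the net push is pressure × rod cross-section.
Rod cross-section A_rod = π/4 × (21.6 mm)² = 366.4 mm^2
F = P × A_rod

F ≈ 9120 N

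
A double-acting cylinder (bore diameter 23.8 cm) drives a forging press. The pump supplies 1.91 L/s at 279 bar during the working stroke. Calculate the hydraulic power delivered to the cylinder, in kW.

Hydraulic power = P × Q

W ≈ 53.3 kW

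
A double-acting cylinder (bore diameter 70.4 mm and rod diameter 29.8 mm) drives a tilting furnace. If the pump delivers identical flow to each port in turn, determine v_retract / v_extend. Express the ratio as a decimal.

Cap-side area A_cap = π/4 × (70.4 mm)² = 3893 mm^2
Rod-side annular area A_ann = π/4 × (70.4² − 29.8²) = 3195 mm^2
For equal Q, v ∝ 1/A, so v_ret/v_ext = A_cap/A_ann.

v_ret/v_ext ≈ 1.22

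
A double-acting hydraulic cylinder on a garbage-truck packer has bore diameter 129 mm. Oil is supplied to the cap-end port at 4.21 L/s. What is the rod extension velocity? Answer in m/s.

Cap-side area A_cap = π/4 × (129 mm)² = 13070 mm^2
v = Q / A

v ≈ 0.322 m/s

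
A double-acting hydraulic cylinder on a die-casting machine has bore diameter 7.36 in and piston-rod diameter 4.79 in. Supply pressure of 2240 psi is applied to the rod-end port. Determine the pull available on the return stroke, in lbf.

Rod-side annular area A_ann = π/4 × (7.36² − 4.79²) = 24.52 in^2
On retraction the pressure acts on the annular area (bore minus rod).
F = P × A_ann

F ≈ 54900 lbf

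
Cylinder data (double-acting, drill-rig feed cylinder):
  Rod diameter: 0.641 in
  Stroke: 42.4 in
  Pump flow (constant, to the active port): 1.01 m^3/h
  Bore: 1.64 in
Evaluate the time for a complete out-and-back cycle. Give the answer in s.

Cap-side area A_cap = π/4 × (1.64 in)² = 2.112 in^2
Rod-side annular area A_ann = π/4 × (1.64² − 0.641²) = 1.790 in^2
t_ext = A_cap·L/Q = 5.231 s
t_ret = A_ann·L/Q = 4.432 s
t_cycle = t_ext + t_ret

t ≈ 9.66 s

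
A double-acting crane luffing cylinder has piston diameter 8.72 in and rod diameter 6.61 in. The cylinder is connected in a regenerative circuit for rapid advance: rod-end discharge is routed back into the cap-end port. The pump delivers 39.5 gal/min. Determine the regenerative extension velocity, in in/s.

In regeneration the rod-end outflow joins the pump flow into the cap end, so the net volume the pump must supply per unit advance equals the rod cross-section area.
Rod cross-section A_rod = π/4 × (6.61 in)² = 34.32 in^2
v = Q_pump / A_rod

v ≈ 4.43 in/s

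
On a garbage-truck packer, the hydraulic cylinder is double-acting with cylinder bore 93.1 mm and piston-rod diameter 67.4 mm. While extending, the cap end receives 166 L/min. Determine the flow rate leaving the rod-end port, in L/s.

Q_out ≈ 1.32 L/s

Cap-side area A_cap = π/4 × (93.1 mm)² = 6808 mm^2
Rod-side annular area A_ann = π/4 × (93.1² − 67.4²) = 3240 mm^2
Piston speed v = Q_in/A_cap; rod-end outflow Q_out = v × A_ann = Q_in × A_ann/A_cap.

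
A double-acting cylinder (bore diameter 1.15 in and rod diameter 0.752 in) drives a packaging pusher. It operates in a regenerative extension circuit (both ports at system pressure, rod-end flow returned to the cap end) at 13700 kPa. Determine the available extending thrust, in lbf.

With equal pressure on both faces, forces on the annular region cancel; the net push is pressure × rod cross-section.
Rod cross-section A_rod = π/4 × (0.752 in)² = 0.4441 in^2
F = P × A_rod

F ≈ 883 lbf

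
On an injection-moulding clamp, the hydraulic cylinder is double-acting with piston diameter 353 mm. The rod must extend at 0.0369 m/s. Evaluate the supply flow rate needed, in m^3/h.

Q ≈ 13.0 m^3/h

Cap-side area A_cap = π/4 × (353 mm)² = 97870 mm^2
Q = A × v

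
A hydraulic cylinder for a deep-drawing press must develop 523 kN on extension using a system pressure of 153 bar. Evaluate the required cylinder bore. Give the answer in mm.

Extension force acts on the full piston face: F = P × (π/4)D².
D = √(4F / (πP)) = √(4 × 523 kN / (π × 153 bar))

D ≈ 209 mm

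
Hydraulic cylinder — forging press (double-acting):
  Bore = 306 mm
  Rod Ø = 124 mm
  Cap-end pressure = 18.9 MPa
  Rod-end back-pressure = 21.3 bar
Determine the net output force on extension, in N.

Cap-side area A_cap = π/4 × (306 mm)² = 73540 mm^2
Rod-side annular area A_ann = π/4 × (306² − 124²) = 61470 mm^2
Net thrust = P_cap·A_cap − P_rod·A_ann = 1.390e6 N − 1.309e5 N

F ≈ 1.26e6 N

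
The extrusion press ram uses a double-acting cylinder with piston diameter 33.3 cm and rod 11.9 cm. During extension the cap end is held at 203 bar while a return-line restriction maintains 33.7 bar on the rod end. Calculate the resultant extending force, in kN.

F ≈ 1510 kN

Cap-side area A_cap = π/4 × (33.3 cm)² = 870.9 cm^2
Rod-side annular area A_ann = π/4 × (33.3² − 11.9²) = 759.7 cm^2
Net thrust = P_cap·A_cap − P_rod·A_ann = 1768 kN − 256.0 kN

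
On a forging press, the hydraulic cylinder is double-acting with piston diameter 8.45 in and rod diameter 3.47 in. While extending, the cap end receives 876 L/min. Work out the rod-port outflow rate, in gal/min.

Cap-side area A_cap = π/4 × (8.45 in)² = 56.08 in^2
Rod-side annular area A_ann = π/4 × (8.45² − 3.47²) = 46.62 in^2
Piston speed v = Q_in/A_cap; rod-end outflow Q_out = v × A_ann = Q_in × A_ann/A_cap.

Q_out ≈ 192 gal/min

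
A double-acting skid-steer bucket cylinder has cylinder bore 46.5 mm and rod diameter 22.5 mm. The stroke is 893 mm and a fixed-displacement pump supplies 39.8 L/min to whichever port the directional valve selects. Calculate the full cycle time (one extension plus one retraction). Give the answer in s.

t ≈ 4.04 s

Cap-side area A_cap = π/4 × (46.5 mm)² = 1698 mm^2
Rod-side annular area A_ann = π/4 × (46.5² − 22.5²) = 1301 mm^2
t_ext = A_cap·L/Q = 2.286 s
t_ret = A_ann·L/Q = 1.751 s
t_cycle = t_ext + t_ret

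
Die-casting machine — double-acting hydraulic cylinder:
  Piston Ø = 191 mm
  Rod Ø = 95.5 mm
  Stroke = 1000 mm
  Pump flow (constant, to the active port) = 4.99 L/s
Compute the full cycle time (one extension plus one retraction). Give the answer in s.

t ≈ 10.0 s

Cap-side area A_cap = π/4 × (191 mm)² = 28650 mm^2
Rod-side annular area A_ann = π/4 × (191² − 95.5²) = 21490 mm^2
t_ext = A_cap·L/Q = 5.742 s
t_ret = A_ann·L/Q = 4.306 s
t_cycle = t_ext + t_ret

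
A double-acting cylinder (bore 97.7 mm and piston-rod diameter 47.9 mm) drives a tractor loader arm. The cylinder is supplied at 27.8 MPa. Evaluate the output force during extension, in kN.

Cap-side area A_cap = π/4 × (97.7 mm)² = 7497 mm^2
F = P × A_cap = 27.8 MPa × A_cap

F ≈ 208 kN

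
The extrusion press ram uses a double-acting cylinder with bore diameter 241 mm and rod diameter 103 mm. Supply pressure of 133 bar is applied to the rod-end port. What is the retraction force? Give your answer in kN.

F ≈ 496 kN

Rod-side annular area A_ann = π/4 × (241² − 103²) = 37280 mm^2
On retraction the pressure acts on the annular area (bore minus rod).
F = P × A_ann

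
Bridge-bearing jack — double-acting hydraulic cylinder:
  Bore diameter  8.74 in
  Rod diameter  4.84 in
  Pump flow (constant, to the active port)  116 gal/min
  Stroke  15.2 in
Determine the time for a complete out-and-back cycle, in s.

Cap-side area A_cap = π/4 × (8.74 in)² = 59.99 in^2
Rod-side annular area A_ann = π/4 × (8.74² − 4.84²) = 41.60 in^2
t_ext = A_cap·L/Q = 2.042 s
t_ret = A_ann·L/Q = 1.416 s
t_cycle = t_ext + t_ret

t ≈ 3.46 s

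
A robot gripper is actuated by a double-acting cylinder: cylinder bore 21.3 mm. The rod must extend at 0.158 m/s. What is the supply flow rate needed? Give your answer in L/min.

Q ≈ 3.38 L/min

Cap-side area A_cap = π/4 × (21.3 mm)² = 356.3 mm^2
Q = A × v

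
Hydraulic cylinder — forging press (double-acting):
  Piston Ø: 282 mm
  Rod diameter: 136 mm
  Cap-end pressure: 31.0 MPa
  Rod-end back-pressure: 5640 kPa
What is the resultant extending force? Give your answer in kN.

Cap-side area A_cap = π/4 × (282 mm)² = 62460 mm^2
Rod-side annular area A_ann = π/4 × (282² − 136²) = 47930 mm^2
Net thrust = P_cap·A_cap − P_rod·A_ann = 1936 kN − 270.3 kN

F ≈ 1670 kN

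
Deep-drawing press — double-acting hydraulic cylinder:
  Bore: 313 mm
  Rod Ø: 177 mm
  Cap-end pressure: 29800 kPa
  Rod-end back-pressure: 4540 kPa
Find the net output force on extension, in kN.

F ≈ 2060 kN

Cap-side area A_cap = π/4 × (313 mm)² = 76940 mm^2
Rod-side annular area A_ann = π/4 × (313² − 177²) = 52340 mm^2
Net thrust = P_cap·A_cap − P_rod·A_ann = 2293 kN − 237.6 kN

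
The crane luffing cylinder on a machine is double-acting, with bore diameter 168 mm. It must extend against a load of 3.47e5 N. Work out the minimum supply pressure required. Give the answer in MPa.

Cap-side area A_cap = π/4 × (168 mm)² = 22170 mm^2
P = F / A = 3.47e5 N / A

P ≈ 15.7 MPa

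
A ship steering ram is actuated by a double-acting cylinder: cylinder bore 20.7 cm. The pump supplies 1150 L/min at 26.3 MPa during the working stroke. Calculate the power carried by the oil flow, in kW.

W ≈ 504 kW

Hydraulic power = P × Q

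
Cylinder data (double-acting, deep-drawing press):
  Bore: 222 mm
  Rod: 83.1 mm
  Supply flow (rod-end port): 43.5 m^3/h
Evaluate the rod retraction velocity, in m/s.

Rod-side annular area A_ann = π/4 × (222² − 83.1²) = 33280 mm^2
Flow into the rod-end port fills the annular volume.
v = Q / A

v ≈ 0.363 m/s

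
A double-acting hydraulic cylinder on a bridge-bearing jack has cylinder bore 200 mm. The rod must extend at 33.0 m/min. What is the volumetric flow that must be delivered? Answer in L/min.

Cap-side area A_cap = π/4 × (200 mm)² = 31420 mm^2
Q = A × v

Q ≈ 1040 L/min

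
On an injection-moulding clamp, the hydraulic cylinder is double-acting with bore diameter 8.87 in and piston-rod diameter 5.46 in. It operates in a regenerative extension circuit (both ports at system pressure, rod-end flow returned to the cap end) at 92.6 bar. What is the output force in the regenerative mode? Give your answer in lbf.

With equal pressure on both faces, forces on the annular region cancel; the net push is pressure × rod cross-section.
Rod cross-section A_rod = π/4 × (5.46 in)² = 23.41 in^2
F = P × A_rod

F ≈ 31400 lbf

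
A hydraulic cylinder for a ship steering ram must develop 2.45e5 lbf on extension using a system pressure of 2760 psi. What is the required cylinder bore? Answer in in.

Extension force acts on the full piston face: F = P × (π/4)D².
D = √(4F / (πP)) = √(4 × 2.45e5 lbf / (π × 2760 psi))

D ≈ 10.6 in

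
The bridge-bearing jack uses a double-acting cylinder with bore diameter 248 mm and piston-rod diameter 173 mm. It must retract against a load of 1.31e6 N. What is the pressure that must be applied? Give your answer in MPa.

P ≈ 52.8 MPa

Rod-side annular area A_ann = π/4 × (248² − 173²) = 24800 mm^2
Retraction: pressure acts on the annular area.
P = F / A = 1.31e6 N / A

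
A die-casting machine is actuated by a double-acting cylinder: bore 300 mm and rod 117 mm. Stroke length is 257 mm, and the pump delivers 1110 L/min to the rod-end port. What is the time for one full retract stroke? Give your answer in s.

t ≈ 0.833 s

Rod-side annular area A_ann = π/4 × (300² − 117²) = 59930 mm^2
Swept volume V = A × L; t = V / Q = A·L / Q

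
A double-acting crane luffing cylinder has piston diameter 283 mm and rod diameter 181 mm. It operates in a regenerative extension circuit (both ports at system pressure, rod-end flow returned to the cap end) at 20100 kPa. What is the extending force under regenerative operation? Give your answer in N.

With equal pressure on both faces, forces on the annular region cancel; the net push is pressure × rod cross-section.
Rod cross-section A_rod = π/4 × (181 mm)² = 25730 mm^2
F = P × A_rod

F ≈ 5.17e5 N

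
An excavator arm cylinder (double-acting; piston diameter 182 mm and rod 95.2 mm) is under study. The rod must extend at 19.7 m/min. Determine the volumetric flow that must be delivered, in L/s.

Q ≈ 8.54 L/s

Cap-side area A_cap = π/4 × (182 mm)² = 26020 mm^2
Q = A × v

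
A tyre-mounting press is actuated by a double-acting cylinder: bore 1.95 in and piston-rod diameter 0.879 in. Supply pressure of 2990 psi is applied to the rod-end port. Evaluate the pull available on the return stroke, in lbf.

Rod-side annular area A_ann = π/4 × (1.95² − 0.879²) = 2.380 in^2
On retraction the pressure acts on the annular area (bore minus rod).
F = P × A_ann

F ≈ 7120 lbf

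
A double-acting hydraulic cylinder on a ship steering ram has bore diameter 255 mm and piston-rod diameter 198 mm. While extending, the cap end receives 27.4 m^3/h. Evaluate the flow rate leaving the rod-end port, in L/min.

Q_out ≈ 181 L/min

Cap-side area A_cap = π/4 × (255 mm)² = 51070 mm^2
Rod-side annular area A_ann = π/4 × (255² − 198²) = 20280 mm^2
Piston speed v = Q_in/A_cap; rod-end outflow Q_out = v × A_ann = Q_in × A_ann/A_cap.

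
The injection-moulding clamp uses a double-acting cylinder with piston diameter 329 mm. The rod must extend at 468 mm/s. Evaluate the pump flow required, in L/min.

Cap-side area A_cap = π/4 × (329 mm)² = 85010 mm^2
Q = A × v

Q ≈ 2390 L/min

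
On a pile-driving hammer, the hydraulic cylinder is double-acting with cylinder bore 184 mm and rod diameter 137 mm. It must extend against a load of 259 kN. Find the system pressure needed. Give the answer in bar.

P ≈ 97.4 bar

Cap-side area A_cap = π/4 × (184 mm)² = 26590 mm^2
P = F / A = 259 kN / A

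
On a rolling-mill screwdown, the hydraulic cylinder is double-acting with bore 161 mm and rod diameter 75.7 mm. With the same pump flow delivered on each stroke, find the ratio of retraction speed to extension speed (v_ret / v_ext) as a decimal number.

v_ret/v_ext ≈ 1.28

Cap-side area A_cap = π/4 × (161 mm)² = 20360 mm^2
Rod-side annular area A_ann = π/4 × (161² − 75.7²) = 15860 mm^2
For equal Q, v ∝ 1/A, so v_ret/v_ext = A_cap/A_ann.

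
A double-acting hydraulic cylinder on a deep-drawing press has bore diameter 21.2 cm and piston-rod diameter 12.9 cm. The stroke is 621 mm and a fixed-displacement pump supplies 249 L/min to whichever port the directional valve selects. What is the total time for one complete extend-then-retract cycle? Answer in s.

Cap-side area A_cap = π/4 × (21.2 cm)² = 353.0 cm^2
Rod-side annular area A_ann = π/4 × (21.2² − 12.9²) = 222.3 cm^2
t_ext = A_cap·L/Q = 5.282 s
t_ret = A_ann·L/Q = 3.326 s
t_cycle = t_ext + t_ret

t ≈ 8.61 s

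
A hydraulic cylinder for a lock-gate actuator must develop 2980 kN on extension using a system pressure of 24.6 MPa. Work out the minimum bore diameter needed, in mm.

D ≈ 393 mm

Extension force acts on the full piston face: F = P × (π/4)D².
D = √(4F / (πP)) = √(4 × 2980 kN / (π × 24.6 MPa))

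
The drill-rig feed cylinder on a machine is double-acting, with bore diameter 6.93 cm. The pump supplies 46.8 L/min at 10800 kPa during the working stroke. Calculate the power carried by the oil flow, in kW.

Hydraulic power = P × Q

W ≈ 8.42 kW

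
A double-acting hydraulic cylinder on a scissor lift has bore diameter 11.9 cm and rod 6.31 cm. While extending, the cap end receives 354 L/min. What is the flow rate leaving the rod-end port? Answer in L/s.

Cap-side area A_cap = π/4 × (11.9 cm)² = 111.2 cm^2
Rod-side annular area A_ann = π/4 × (11.9² − 6.31²) = 79.95 cm^2
Piston speed v = Q_in/A_cap; rod-end outflow Q_out = v × A_ann = Q_in × A_ann/A_cap.

Q_out ≈ 4.24 L/s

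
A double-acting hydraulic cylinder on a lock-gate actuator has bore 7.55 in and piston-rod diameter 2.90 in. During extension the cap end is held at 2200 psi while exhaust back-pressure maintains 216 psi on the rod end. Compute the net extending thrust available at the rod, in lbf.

F ≈ 90200 lbf

Cap-side area A_cap = π/4 × (7.55 in)² = 44.77 in^2
Rod-side annular area A_ann = π/4 × (7.55² − 2.90²) = 38.16 in^2
Net thrust = P_cap·A_cap − P_rod·A_ann = 98490 lbf − 8244 lbf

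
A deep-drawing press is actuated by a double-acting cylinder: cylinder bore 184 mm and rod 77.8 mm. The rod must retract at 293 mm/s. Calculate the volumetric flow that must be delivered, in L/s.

Q ≈ 6.40 L/s

Rod-side annular area A_ann = π/4 × (184² − 77.8²) = 21840 mm^2
Q = A × v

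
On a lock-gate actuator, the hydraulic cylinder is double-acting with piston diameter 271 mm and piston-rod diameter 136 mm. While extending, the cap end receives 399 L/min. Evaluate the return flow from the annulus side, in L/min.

Cap-side area A_cap = π/4 × (271 mm)² = 57680 mm^2
Rod-side annular area A_ann = π/4 × (271² − 136²) = 43150 mm^2
Piston speed v = Q_in/A_cap; rod-end outflow Q_out = v × A_ann = Q_in × A_ann/A_cap.

Q_out ≈ 299 L/min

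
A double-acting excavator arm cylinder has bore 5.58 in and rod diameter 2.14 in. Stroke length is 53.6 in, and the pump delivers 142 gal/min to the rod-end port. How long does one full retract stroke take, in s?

t ≈ 2.04 s

Rod-side annular area A_ann = π/4 × (5.58² − 2.14²) = 20.86 in^2
Swept volume V = A × L; t = V / Q = A·L / Q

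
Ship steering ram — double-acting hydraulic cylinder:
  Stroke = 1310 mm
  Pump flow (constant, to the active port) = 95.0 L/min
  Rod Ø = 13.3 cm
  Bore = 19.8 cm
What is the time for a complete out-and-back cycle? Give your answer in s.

t ≈ 39.5 s

Cap-side area A_cap = π/4 × (19.8 cm)² = 307.9 cm^2
Rod-side annular area A_ann = π/4 × (19.8² − 13.3²) = 169.0 cm^2
t_ext = A_cap·L/Q = 25.48 s
t_ret = A_ann·L/Q = 13.98 s
t_cycle = t_ext + t_ret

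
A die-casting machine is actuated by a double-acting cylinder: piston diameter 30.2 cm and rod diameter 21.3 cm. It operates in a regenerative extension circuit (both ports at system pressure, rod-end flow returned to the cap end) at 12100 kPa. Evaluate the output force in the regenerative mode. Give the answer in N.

With equal pressure on both faces, forces on the annular region cancel; the net push is pressure × rod cross-section.
Rod cross-section A_rod = π/4 × (21.3 cm)² = 356.3 cm^2
F = P × A_rod

F ≈ 4.31e5 N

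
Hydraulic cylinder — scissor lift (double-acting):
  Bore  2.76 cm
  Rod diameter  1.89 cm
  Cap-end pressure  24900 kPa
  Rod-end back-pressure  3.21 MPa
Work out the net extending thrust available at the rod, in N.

Cap-side area A_cap = π/4 × (2.76 cm)² = 5.983 cm^2
Rod-side annular area A_ann = π/4 × (2.76² − 1.89²) = 3.177 cm^2
Net thrust = P_cap·A_cap − P_rod·A_ann = 14900 N − 1020 N

F ≈ 13900 N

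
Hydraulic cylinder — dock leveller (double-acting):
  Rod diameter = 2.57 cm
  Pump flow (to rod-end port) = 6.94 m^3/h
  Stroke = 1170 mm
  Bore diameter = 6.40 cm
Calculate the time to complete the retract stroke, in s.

Rod-side annular area A_ann = π/4 × (6.40² − 2.57²) = 26.98 cm^2
Swept volume V = A × L; t = V / Q = A·L / Q

t ≈ 1.64 s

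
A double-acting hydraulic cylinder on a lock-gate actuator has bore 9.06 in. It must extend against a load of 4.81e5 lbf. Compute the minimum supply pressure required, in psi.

P ≈ 7460 psi

Cap-side area A_cap = π/4 × (9.06 in)² = 64.47 in^2
P = F / A = 4.81e5 lbf / A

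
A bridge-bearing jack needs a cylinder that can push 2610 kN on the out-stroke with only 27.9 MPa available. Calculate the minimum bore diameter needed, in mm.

D ≈ 345 mm

Extension force acts on the full piston face: F = P × (π/4)D².
D = √(4F / (πP)) = √(4 × 2610 kN / (π × 27.9 MPa))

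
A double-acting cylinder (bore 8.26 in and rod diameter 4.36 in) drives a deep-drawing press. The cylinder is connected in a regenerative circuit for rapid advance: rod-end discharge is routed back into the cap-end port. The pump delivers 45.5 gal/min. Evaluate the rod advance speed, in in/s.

v ≈ 11.7 in/s

In regeneration the rod-end outflow joins the pump flow into the cap end, so the net volume the pump must supply per unit advance equals the rod cross-section area.
Rod cross-section A_rod = π/4 × (4.36 in)² = 14.93 in^2
v = Q_pump / A_rod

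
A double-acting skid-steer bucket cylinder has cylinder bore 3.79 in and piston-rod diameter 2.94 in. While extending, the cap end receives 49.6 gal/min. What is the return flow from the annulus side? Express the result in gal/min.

Q_out ≈ 19.8 gal/min

Cap-side area A_cap = π/4 × (3.79 in)² = 11.28 in^2
Rod-side annular area A_ann = π/4 × (3.79² − 2.94²) = 4.493 in^2
Piston speed v = Q_in/A_cap; rod-end outflow Q_out = v × A_ann = Q_in × A_ann/A_cap.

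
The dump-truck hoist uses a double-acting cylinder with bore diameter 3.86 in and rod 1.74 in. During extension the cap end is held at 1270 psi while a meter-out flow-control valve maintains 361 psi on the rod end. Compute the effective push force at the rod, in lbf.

F ≈ 11500 lbf

Cap-side area A_cap = π/4 × (3.86 in)² = 11.70 in^2
Rod-side annular area A_ann = π/4 × (3.86² − 1.74²) = 9.324 in^2
Net thrust = P_cap·A_cap − P_rod·A_ann = 14860 lbf − 3366 lbf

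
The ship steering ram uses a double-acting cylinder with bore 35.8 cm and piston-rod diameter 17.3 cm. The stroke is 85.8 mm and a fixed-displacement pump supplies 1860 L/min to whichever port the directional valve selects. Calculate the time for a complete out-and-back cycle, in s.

Cap-side area A_cap = π/4 × (35.8 cm)² = 1007 cm^2
Rod-side annular area A_ann = π/4 × (35.8² − 17.3²) = 771.5 cm^2
t_ext = A_cap·L/Q = 0.2786 s
t_ret = A_ann·L/Q = 0.2135 s
t_cycle = t_ext + t_ret

t ≈ 0.492 s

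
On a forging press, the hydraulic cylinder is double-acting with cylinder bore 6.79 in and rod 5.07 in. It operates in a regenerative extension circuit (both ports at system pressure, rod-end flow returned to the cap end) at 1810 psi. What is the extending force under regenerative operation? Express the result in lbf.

With equal pressure on both faces, forces on the annular region cancel; the net push is pressure × rod cross-section.
Rod cross-section A_rod = π/4 × (5.07 in)² = 20.19 in^2
F = P × A_rod

F ≈ 36500 lbf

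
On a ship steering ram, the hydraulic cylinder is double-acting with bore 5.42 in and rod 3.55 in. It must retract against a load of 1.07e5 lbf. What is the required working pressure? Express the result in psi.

Rod-side annular area A_ann = π/4 × (5.42² − 3.55²) = 13.17 in^2
Retraction: pressure acts on the annular area.
P = F / A = 1.07e5 lbf / A

P ≈ 8120 psi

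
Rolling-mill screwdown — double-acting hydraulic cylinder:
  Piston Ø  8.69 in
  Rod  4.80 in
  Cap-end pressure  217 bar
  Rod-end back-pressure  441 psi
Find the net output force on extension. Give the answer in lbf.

Cap-side area A_cap = π/4 × (8.69 in)² = 59.31 in^2
Rod-side annular area A_ann = π/4 × (8.69² − 4.80²) = 41.21 in^2
Net thrust = P_cap·A_cap − P_rod·A_ann = 1.867e5 lbf − 18180 lbf

F ≈ 1.68e5 lbf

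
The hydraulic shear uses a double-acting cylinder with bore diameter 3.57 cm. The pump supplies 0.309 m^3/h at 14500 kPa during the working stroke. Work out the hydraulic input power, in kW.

Hydraulic power = P × Q

W ≈ 1.24 kW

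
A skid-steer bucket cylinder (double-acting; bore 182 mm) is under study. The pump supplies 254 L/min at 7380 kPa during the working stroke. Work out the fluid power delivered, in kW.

Hydraulic power = P × Q

W ≈ 31.2 kW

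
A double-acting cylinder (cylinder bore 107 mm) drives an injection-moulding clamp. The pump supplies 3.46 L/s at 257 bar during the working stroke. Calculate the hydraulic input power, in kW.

Hydraulic power = P × Q

W ≈ 88.9 kW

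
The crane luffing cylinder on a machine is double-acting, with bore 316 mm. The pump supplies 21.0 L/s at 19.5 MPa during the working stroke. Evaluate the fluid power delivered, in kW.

Hydraulic power = P × Q

W ≈ 410 kW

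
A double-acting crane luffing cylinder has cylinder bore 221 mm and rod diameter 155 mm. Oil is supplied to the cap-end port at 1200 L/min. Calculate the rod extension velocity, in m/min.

v ≈ 31.3 m/min

Cap-side area A_cap = π/4 × (221 mm)² = 38360 mm^2
v = Q / A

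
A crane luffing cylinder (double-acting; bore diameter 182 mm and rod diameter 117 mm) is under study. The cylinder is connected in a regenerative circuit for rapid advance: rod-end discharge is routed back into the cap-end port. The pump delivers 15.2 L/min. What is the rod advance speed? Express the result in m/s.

v ≈ 0.0236 m/s

In regeneration the rod-end outflow joins the pump flow into the cap end, so the net volume the pump must supply per unit advance equals the rod cross-section area.
Rod cross-section A_rod = π/4 × (117 mm)² = 10750 mm^2
v = Q_pump / A_rod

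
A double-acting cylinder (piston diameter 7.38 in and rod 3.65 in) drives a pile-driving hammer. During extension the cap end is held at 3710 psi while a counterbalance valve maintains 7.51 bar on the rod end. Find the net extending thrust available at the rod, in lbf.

F ≈ 1.55e5 lbf

Cap-side area A_cap = π/4 × (7.38 in)² = 42.78 in^2
Rod-side annular area A_ann = π/4 × (7.38² − 3.65²) = 32.31 in^2
Net thrust = P_cap·A_cap − P_rod·A_ann = 1.587e5 lbf − 3520 lbf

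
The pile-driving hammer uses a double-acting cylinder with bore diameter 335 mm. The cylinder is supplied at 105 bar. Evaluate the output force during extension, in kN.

F ≈ 925 kN

Cap-side area A_cap = π/4 × (335 mm)² = 88140 mm^2
F = P × A_cap = 105 bar × A_cap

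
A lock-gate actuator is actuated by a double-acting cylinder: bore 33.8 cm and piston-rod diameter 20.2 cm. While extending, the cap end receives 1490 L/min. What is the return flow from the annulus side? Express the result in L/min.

Cap-side area A_cap = π/4 × (33.8 cm)² = 897.3 cm^2
Rod-side annular area A_ann = π/4 × (33.8² − 20.2²) = 576.8 cm^2
Piston speed v = Q_in/A_cap; rod-end outflow Q_out = v × A_ann = Q_in × A_ann/A_cap.

Q_out ≈ 958 L/min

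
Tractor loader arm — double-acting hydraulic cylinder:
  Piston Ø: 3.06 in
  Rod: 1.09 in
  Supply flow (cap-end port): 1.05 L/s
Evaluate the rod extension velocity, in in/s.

v ≈ 8.71 in/s

Cap-side area A_cap = π/4 × (3.06 in)² = 7.354 in^2
v = Q / A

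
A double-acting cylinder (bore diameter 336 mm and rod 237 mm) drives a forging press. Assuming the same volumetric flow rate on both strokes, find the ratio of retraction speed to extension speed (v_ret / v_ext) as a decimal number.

v_ret/v_ext ≈ 1.99

Cap-side area A_cap = π/4 × (336 mm)² = 88670 mm^2
Rod-side annular area A_ann = π/4 × (336² − 237²) = 44550 mm^2
For equal Q, v ∝ 1/A, so v_ret/v_ext = A_cap/A_ann.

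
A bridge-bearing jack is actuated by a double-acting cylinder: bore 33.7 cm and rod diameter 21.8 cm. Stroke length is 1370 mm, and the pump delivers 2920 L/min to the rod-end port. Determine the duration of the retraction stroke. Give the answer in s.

t ≈ 1.46 s

Rod-side annular area A_ann = π/4 × (33.7² − 21.8²) = 518.7 cm^2
Swept volume V = A × L; t = V / Q = A·L / Q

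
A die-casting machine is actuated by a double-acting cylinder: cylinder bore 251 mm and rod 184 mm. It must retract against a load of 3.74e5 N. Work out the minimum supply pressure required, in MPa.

Rod-side annular area A_ann = π/4 × (251² − 184²) = 22890 mm^2
Retraction: pressure acts on the annular area.
P = F / A = 3.74e5 N / A

P ≈ 16.3 MPa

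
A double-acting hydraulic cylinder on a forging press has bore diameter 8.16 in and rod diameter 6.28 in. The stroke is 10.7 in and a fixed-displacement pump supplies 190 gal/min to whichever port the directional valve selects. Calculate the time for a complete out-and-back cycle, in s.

Cap-side area A_cap = π/4 × (8.16 in)² = 52.30 in^2
Rod-side annular area A_ann = π/4 × (8.16² − 6.28²) = 21.32 in^2
t_ext = A_cap·L/Q = 0.7650 s
t_ret = A_ann·L/Q = 0.3119 s
t_cycle = t_ext + t_ret

t ≈ 1.08 s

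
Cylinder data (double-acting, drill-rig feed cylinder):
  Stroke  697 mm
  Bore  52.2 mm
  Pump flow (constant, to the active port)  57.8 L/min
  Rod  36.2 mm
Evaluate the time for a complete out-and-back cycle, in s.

Cap-side area A_cap = π/4 × (52.2 mm)² = 2140 mm^2
Rod-side annular area A_ann = π/4 × (52.2² − 36.2²) = 1111 mm^2
t_ext = A_cap·L/Q = 1.548 s
t_ret = A_ann·L/Q = 0.8037 s
t_cycle = t_ext + t_ret

t ≈ 2.35 s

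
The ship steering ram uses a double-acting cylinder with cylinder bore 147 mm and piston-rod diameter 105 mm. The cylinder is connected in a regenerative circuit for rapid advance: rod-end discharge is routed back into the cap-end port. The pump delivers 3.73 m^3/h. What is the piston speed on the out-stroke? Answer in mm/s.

v ≈ 120 mm/s

In regeneration the rod-end outflow joins the pump flow into the cap end, so the net volume the pump must supply per unit advance equals the rod cross-section area.
Rod cross-section A_rod = π/4 × (105 mm)² = 8659 mm^2
v = Q_pump / A_rod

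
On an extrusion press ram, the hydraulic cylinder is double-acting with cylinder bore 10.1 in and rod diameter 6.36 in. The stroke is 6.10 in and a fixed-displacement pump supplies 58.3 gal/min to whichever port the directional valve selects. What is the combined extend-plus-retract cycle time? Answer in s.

t ≈ 3.49 s

Cap-side area A_cap = π/4 × (10.1 in)² = 80.12 in^2
Rod-side annular area A_ann = π/4 × (10.1² − 6.36²) = 48.35 in^2
t_ext = A_cap·L/Q = 2.177 s
t_ret = A_ann·L/Q = 1.314 s
t_cycle = t_ext + t_ret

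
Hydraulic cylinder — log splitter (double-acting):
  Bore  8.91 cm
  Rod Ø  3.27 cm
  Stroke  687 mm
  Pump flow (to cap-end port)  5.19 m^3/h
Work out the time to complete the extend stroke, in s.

t ≈ 2.97 s

Cap-side area A_cap = π/4 × (8.91 cm)² = 62.35 cm^2
Swept volume V = A × L; t = V / Q = A·L / Q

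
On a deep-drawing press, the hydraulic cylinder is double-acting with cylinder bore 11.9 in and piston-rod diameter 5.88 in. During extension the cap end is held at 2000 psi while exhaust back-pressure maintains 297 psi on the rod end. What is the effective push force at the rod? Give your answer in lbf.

Cap-side area A_cap = π/4 × (11.9 in)² = 111.2 in^2
Rod-side annular area A_ann = π/4 × (11.9² − 5.88²) = 84.07 in^2
Net thrust = P_cap·A_cap − P_rod·A_ann = 2.224e5 lbf − 24970 lbf

F ≈ 1.97e5 lbf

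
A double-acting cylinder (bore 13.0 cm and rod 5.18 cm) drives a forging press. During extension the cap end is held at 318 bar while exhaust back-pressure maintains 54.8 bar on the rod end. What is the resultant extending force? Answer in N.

Cap-side area A_cap = π/4 × (13.0 cm)² = 132.7 cm^2
Rod-side annular area A_ann = π/4 × (13.0² − 5.18²) = 111.7 cm^2
Net thrust = P_cap·A_cap − P_rod·A_ann = 4.221e5 N − 61190 N

F ≈ 3.61e5 N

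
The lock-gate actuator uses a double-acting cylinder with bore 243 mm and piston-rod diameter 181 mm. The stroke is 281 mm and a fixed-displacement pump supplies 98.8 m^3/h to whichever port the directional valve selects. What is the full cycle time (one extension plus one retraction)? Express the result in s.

t ≈ 0.686 s

Cap-side area A_cap = π/4 × (243 mm)² = 46380 mm^2
Rod-side annular area A_ann = π/4 × (243² − 181²) = 20650 mm^2
t_ext = A_cap·L/Q = 0.4748 s
t_ret = A_ann·L/Q = 0.2114 s
t_cycle = t_ext + t_ret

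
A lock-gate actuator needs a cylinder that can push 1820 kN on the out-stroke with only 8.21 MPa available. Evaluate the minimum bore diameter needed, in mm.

Extension force acts on the full piston face: F = P × (π/4)D².
D = √(4F / (πP)) = √(4 × 1820 kN / (π × 8.21 MPa))

D ≈ 531 mm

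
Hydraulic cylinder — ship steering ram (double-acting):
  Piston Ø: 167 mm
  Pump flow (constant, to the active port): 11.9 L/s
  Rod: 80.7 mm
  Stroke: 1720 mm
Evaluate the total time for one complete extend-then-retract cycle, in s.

t ≈ 5.59 s

Cap-side area A_cap = π/4 × (167 mm)² = 21900 mm^2
Rod-side annular area A_ann = π/4 × (167² − 80.7²) = 16790 mm^2
t_ext = A_cap·L/Q = 3.166 s
t_ret = A_ann·L/Q = 2.427 s
t_cycle = t_ext + t_ret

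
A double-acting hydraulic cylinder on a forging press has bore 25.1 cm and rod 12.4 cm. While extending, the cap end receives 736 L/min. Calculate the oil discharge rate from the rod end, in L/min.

Q_out ≈ 556 L/min

Cap-side area A_cap = π/4 × (25.1 cm)² = 494.8 cm^2
Rod-side annular area A_ann = π/4 × (25.1² − 12.4²) = 374.0 cm^2
Piston speed v = Q_in/A_cap; rod-end outflow Q_out = v × A_ann = Q_in × A_ann/A_cap.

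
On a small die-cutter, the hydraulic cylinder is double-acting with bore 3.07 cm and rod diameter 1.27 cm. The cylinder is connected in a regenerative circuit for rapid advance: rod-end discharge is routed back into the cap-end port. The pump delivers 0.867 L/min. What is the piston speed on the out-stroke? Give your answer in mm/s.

In regeneration the rod-end outflow joins the pump flow into the cap end, so the net volume the pump must supply per unit advance equals the rod cross-section area.
Rod cross-section A_rod = π/4 × (1.27 cm)² = 1.267 cm^2
v = Q_pump / A_rod

v ≈ 114 mm/s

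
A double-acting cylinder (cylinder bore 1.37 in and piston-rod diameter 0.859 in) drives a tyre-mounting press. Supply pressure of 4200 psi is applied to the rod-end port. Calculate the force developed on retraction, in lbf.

Rod-side annular area A_ann = π/4 × (1.37² − 0.859²) = 0.8946 in^2
On retraction the pressure acts on the annular area (bore minus rod).
F = P × A_ann

F ≈ 3760 lbf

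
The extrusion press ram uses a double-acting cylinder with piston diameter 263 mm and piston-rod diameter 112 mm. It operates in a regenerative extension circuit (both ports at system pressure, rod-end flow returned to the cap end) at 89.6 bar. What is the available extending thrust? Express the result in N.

With equal pressure on both faces, forces on the annular region cancel; the net push is pressure × rod cross-section.
Rod cross-section A_rod = π/4 × (112 mm)² = 9852 mm^2
F = P × A_rod

F ≈ 88300 N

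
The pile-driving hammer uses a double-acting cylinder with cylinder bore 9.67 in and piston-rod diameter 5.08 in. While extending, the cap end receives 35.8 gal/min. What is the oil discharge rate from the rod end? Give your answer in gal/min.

Cap-side area A_cap = π/4 × (9.67 in)² = 73.44 in^2
Rod-side annular area A_ann = π/4 × (9.67² − 5.08²) = 53.17 in^2
Piston speed v = Q_in/A_cap; rod-end outflow Q_out = v × A_ann = Q_in × A_ann/A_cap.

Q_out ≈ 25.9 gal/min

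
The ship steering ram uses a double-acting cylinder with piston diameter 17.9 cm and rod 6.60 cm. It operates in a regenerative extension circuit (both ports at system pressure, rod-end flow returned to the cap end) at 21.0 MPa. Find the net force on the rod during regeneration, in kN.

F ≈ 71.8 kN

With equal pressure on both faces, forces on the annular region cancel; the net push is pressure × rod cross-section.
Rod cross-section A_rod = π/4 × (6.60 cm)² = 34.21 cm^2
F = P × A_rod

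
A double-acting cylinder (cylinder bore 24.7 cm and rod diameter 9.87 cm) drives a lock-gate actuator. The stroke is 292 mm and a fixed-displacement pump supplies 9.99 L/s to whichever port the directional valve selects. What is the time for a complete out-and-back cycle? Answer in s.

Cap-side area A_cap = π/4 × (24.7 cm)² = 479.2 cm^2
Rod-side annular area A_ann = π/4 × (24.7² − 9.87²) = 402.7 cm^2
t_ext = A_cap·L/Q = 1.401 s
t_ret = A_ann·L/Q = 1.177 s
t_cycle = t_ext + t_ret

t ≈ 2.58 s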